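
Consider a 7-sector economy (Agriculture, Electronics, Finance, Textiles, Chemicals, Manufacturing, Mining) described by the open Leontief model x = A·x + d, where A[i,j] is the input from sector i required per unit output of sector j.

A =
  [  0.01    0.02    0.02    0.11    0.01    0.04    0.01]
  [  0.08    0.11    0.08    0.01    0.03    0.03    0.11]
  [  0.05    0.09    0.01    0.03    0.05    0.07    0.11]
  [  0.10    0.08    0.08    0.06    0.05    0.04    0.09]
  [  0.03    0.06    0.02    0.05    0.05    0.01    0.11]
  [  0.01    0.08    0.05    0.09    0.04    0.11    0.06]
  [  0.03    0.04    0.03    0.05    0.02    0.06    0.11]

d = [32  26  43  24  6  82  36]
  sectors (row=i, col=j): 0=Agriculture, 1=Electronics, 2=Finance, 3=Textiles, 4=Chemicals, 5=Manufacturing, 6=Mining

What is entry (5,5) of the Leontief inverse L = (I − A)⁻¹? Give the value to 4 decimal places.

Form M = I − A:
  [  0.99   -0.02   -0.02   -0.11   -0.01   -0.04   -0.01]
  [ -0.08    0.89   -0.08   -0.01   -0.03   -0.03   -0.11]
  [ -0.05   -0.09    0.99   -0.03   -0.05   -0.07   -0.11]
  [ -0.10   -0.08   -0.08    0.94   -0.05   -0.04   -0.09]
  [ -0.03   -0.06   -0.02   -0.05    0.95   -0.01   -0.11]
  [ -0.01   -0.08   -0.05   -0.09   -0.04    0.89   -0.06]
  [ -0.03   -0.04   -0.03   -0.05   -0.02   -0.06    0.89]
Leontief inverse L = M⁻¹:
  [  1.0320    0.0482    0.0403    0.1319    0.0249    0.0603    0.0430]
  [  0.1115    1.1588    0.1094    0.0473    0.0525    0.0671    0.1738]
  [  0.0785    0.1347    1.0398    0.0666    0.0713    0.1050    0.1687]
  [  0.1361    0.1334    0.1133    1.1050    0.0765    0.0807    0.1587]
  [  0.0552    0.0949    0.0432    0.0775    1.0674    0.0353    0.1598]
  [  0.0459    0.1352    0.0858    0.1302    0.0673    1.1521    0.1270]
  [  0.0544    0.0770    0.0544    0.0814    0.0384    0.0916    1.1596]
Total output x = L · d:
  x_0 = 1.0320·32 + 0.0482·26 + 0.0403·43 + 0.1319·24 + 0.0249·6 + 0.0603·82 + 0.0430·36 = 45.8148
  x_1 = 0.1115·32 + 1.1588·26 + 0.1094·43 + 0.0473·24 + 0.0525·6 + 0.0671·82 + 0.1738·36 = 51.6131
  x_2 = 0.0785·32 + 0.1347·26 + 1.0398·43 + 0.0666·24 + 0.0713·6 + 0.1050·82 + 0.1687·36 = 67.4361
  x_3 = 0.1361·32 + 0.1334·26 + 0.1133·43 + 1.1050·24 + 0.0765·6 + 0.0807·82 + 0.1587·36 = 52.0034
  x_4 = 0.0552·32 + 0.0949·26 + 0.0432·43 + 0.0775·24 + 1.0674·6 + 0.0353·82 + 0.1598·36 = 23.0109
  x_5 = 0.0459·32 + 0.1352·26 + 0.0858·43 + 0.1302·24 + 0.0673·6 + 1.1521·82 + 0.1270·36 = 111.2486
  x_6 = 0.0544·32 + 0.0770·26 + 0.0544·43 + 0.0814·24 + 0.0384·6 + 0.0916·82 + 1.1596·36 = 57.5251

L[5,5] = 1.1521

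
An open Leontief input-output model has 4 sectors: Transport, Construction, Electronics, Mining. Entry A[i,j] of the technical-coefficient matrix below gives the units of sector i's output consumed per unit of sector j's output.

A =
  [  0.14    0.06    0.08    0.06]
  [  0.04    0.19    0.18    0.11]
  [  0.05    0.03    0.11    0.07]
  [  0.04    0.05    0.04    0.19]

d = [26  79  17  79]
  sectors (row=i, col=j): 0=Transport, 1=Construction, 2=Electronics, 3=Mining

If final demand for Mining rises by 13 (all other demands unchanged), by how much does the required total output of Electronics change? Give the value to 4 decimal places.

Form M = I − A:
  [  0.86   -0.06   -0.08   -0.06]
  [ -0.04    0.81   -0.18   -0.11]
  [ -0.05   -0.03    0.89   -0.07]
  [ -0.04   -0.05   -0.04    0.81]
Leontief inverse L = M⁻¹:
  [  1.1803    0.0992    0.1312    0.1122]
  [  0.0839    1.2633    0.2721    0.2013]
  [  0.0744    0.0549    1.1464    0.1120]
  [  0.0671    0.0856    0.0799    1.2581]
Total output x = L · d:
  x_0 = 1.1803·26 + 0.0992·79 + 0.1312·17 + 0.1122·79 = 49.6217
  x_1 = 0.0839·26 + 1.2633·79 + 0.2721·17 + 0.2013·79 = 122.5095
  x_2 = 0.0744·26 + 0.0549·79 + 1.1464·17 + 0.1120·79 = 34.6113
  x_3 = 0.0671·26 + 0.0856·79 + 0.0799·17 + 1.2581·79 = 109.2528
Δx_2 = L[2,3] · Δd_3 = 0.1120 · 13 = 1.4565

1.4565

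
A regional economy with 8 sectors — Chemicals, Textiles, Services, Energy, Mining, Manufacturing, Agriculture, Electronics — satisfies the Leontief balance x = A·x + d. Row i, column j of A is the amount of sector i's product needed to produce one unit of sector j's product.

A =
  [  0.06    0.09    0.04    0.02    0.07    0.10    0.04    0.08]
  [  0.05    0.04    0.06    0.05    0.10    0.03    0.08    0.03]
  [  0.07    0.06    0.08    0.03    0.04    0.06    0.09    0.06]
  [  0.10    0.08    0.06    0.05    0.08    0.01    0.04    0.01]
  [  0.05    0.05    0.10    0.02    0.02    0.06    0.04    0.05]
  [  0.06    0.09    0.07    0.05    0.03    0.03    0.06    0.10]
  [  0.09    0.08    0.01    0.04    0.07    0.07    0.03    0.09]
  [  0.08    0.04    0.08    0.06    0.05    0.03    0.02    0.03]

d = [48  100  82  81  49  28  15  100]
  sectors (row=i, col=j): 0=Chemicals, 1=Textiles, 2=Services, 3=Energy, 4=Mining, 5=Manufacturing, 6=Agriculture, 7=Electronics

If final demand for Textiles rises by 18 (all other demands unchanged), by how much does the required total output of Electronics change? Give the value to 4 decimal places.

Form M = I − A:
  [  0.94   -0.09   -0.04   -0.02   -0.07   -0.10   -0.04   -0.08]
  [ -0.05    0.96   -0.06   -0.05   -0.10   -0.03   -0.08   -0.03]
  [ -0.07   -0.06    0.92   -0.03   -0.04   -0.06   -0.09   -0.06]
  [ -0.10   -0.08   -0.06    0.95   -0.08   -0.01   -0.04   -0.01]
  [ -0.05   -0.05   -0.10   -0.02    0.98   -0.06   -0.04   -0.05]
  [ -0.06   -0.09   -0.07   -0.05   -0.03    0.97   -0.06   -0.10]
  [ -0.09   -0.08   -0.01   -0.04   -0.07   -0.07    0.97   -0.09]
  [ -0.08   -0.04   -0.08   -0.06   -0.05   -0.03   -0.02    0.97]
Leontief inverse L = M⁻¹:
  [  1.1204    0.1486    0.0988    0.0567    0.1213    0.1447    0.0867    0.1329]
  [  0.1051    1.0925    0.1102    0.0799    0.1447    0.0722    0.1200    0.0761]
  [  0.1323    0.1197    1.1343    0.0654    0.0921    0.1072    0.1360    0.1139]
  [  0.1524    0.1316    0.1090    1.0785    0.1270    0.0530    0.0814    0.0541]
  [  0.0992    0.0972    0.1454    0.0484    1.0607    0.0969    0.0792    0.0927]
  [  0.1220    0.1465    0.1253    0.0863    0.0838    1.0740    0.1052    0.1480]
  [  0.1482    0.1363    0.0656    0.0748    0.1204    0.1134    1.0723    0.1387]
  [  0.1290    0.0877    0.1257    0.0868    0.0912    0.0676    0.0578    1.0700]
Total output x = L · d:
  x_0 = 1.1204·48 + 0.1486·100 + 0.0988·82 + 0.0567·81 + 0.1213·49 + 0.1447·28 + 0.0867·15 + 0.1329·100 = 105.9154
  x_1 = 0.1051·48 + 1.0925·100 + 0.1102·82 + 0.0799·81 + 0.1447·49 + 0.0722·28 + 0.1200·15 + 0.0761·100 = 148.3279
  x_2 = 0.1323·48 + 0.1197·100 + 1.1343·82 + 0.0654·81 + 0.0921·49 + 0.1072·28 + 0.1360·15 + 0.1139·100 = 137.5712
  x_3 = 0.1524·48 + 0.1316·100 + 0.1090·82 + 1.0785·81 + 0.1270·49 + 0.0530·28 + 0.0814·15 + 0.0541·100 = 131.1019
  x_4 = 0.0992·48 + 0.0972·100 + 0.1454·82 + 0.0484·81 + 1.0607·49 + 0.0969·28 + 0.0792·15 + 0.0927·100 = 95.4749
  x_5 = 0.1220·48 + 0.1465·100 + 0.1253·82 + 0.0863·81 + 0.0838·49 + 1.0740·28 + 0.1052·15 + 0.1480·100 = 88.3282
  x_6 = 0.1482·48 + 0.1363·100 + 0.0656·82 + 0.0748·81 + 0.1204·49 + 0.1134·28 + 1.0723·15 + 0.1387·100 = 71.2078
  x_7 = 0.1290·48 + 0.0877·100 + 0.1257·82 + 0.0868·81 + 0.0912·49 + 0.0676·28 + 0.0578·15 + 1.0700·100 = 146.5216
Δx_7 = L[7,1] · Δd_1 = 0.0877 · 18 = 1.5780

1.5780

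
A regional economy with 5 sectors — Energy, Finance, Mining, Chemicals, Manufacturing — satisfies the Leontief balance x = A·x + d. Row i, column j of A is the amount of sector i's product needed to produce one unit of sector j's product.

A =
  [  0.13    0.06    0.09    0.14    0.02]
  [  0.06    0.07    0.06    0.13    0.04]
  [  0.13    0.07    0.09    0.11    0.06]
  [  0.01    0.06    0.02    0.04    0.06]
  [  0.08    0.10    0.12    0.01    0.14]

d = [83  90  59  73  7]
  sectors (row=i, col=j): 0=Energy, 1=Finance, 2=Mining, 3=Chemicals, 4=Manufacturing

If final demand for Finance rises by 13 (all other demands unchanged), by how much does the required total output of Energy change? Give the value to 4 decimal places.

Form M = I − A:
  [  0.87   -0.06   -0.09   -0.14   -0.02]
  [ -0.06    0.93   -0.06   -0.13   -0.04]
  [ -0.13   -0.07    0.91   -0.11   -0.06]
  [ -0.01   -0.06   -0.02    0.96   -0.06]
  [ -0.08   -0.10   -0.12   -0.01    0.86]
Leontief inverse L = M⁻¹:
  [  1.1845    0.1058    0.1360    0.2032    0.0561]
  [  0.0996    1.1082    0.0964    0.1764    0.0729]
  [  0.1905    0.1207    1.1430    0.1762    0.1021]
  [  0.0318    0.0827    0.0427    1.0633    0.0817]
  [  0.1487    0.1565    0.1839    0.0764    1.1917]
Total output x = L · d:
  x_0 = 1.1845·83 + 0.1058·90 + 0.1360·59 + 0.2032·73 + 0.0561·7 = 131.0931
  x_1 = 0.0996·83 + 1.1082·90 + 0.0964·59 + 0.1764·73 + 0.0729·7 = 127.0726
  x_2 = 0.1905·83 + 0.1207·90 + 1.1430·59 + 0.1762·73 + 0.1021·7 = 107.6878
  x_3 = 0.0318·83 + 0.0827·90 + 0.0427·59 + 1.0633·73 + 0.0817·7 = 90.7923
  x_4 = 0.1487·83 + 0.1565·90 + 0.1839·59 + 0.0764·73 + 1.1917·7 = 51.1921
Δx_0 = L[0,1] · Δd_1 = 0.1058 · 13 = 1.3755

1.3755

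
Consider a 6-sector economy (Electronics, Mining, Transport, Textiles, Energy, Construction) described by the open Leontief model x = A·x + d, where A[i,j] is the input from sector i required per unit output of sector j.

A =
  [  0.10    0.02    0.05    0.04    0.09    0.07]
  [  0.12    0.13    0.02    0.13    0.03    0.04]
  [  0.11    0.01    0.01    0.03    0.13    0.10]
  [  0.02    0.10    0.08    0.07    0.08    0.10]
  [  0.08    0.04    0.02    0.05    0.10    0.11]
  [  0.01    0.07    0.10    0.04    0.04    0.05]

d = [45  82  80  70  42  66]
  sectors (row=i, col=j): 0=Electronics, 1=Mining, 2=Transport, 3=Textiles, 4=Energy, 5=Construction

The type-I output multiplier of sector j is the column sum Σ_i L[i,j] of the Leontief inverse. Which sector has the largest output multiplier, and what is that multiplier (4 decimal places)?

Construction (1.7750)

Form M = I − A:
  [  0.90   -0.02   -0.05   -0.04   -0.09   -0.07]
  [ -0.12    0.87   -0.02   -0.13   -0.03   -0.04]
  [ -0.11   -0.01    0.99   -0.03   -0.13   -0.10]
  [ -0.02   -0.10   -0.08    0.93   -0.08   -0.10]
  [ -0.08   -0.04   -0.02   -0.05    0.90   -0.11]
  [ -0.01   -0.07   -0.10   -0.04   -0.04    0.95]
Leontief inverse L = M⁻¹:
  [  1.1429    0.0513    0.0793    0.0715    0.1391    0.1183]
  [  0.1785    1.1874    0.0597    0.1845    0.0868    0.0989]
  [  0.1521    0.0430    1.0425    0.0623    0.1794    0.1501]
  [  0.0728    0.1503    0.1156    1.1172    0.1353    0.1571]
  [  0.1230    0.0791    0.0542    0.0868    1.1487    0.1602]
  [  0.0494    0.1022    0.1221    0.0716    0.0808    1.0903]
Total output x = L · d:
  x_0 = 1.1429·45 + 0.0513·82 + 0.0793·80 + 0.0715·70 + 0.1391·42 + 0.1183·66 = 80.6360
  x_1 = 0.1785·45 + 1.1874·82 + 0.0597·80 + 0.1845·70 + 0.0868·42 + 0.0989·66 = 133.2615
  x_2 = 0.1521·45 + 0.0430·82 + 1.0425·80 + 0.0623·70 + 0.1794·42 + 0.1501·66 = 115.5685
  x_3 = 0.0728·45 + 0.1503·82 + 0.1156·80 + 1.1172·70 + 0.1353·42 + 0.1571·66 = 119.0957
  x_4 = 0.1230·45 + 0.0791·82 + 0.0542·80 + 0.0868·70 + 1.1487·42 + 0.1602·66 = 81.2546
  x_5 = 0.0494·45 + 0.1022·82 + 0.1221·80 + 0.0716·70 + 0.0808·42 + 1.0903·66 = 100.7427
Output multipliers (column sums of L):
  Electronics: 1.7188
  Mining: 1.6133
  Transport: 1.4733
  Textiles: 1.5937
  Energy: 1.7701
  Construction: 1.7750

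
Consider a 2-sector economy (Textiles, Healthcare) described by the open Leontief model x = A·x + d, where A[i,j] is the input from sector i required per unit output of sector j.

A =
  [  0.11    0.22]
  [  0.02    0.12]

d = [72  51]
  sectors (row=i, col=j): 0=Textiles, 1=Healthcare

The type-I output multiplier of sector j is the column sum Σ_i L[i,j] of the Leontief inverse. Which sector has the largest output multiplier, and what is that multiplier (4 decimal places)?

Healthcare (1.4253)

Form M = I − A:
  [  0.89   -0.22]
  [ -0.02    0.88]
Leontief inverse L = M⁻¹:
  [  1.1299    0.2825]
  [  0.0257    1.1428]
Total output x = L · d:
  x_0 = 1.1299·72 + 0.2825·51 = 95.7627
  x_1 = 0.0257·72 + 1.1428·51 = 60.1310
Output multipliers (column sums of L):
  Textiles: 1.1556
  Healthcare: 1.4253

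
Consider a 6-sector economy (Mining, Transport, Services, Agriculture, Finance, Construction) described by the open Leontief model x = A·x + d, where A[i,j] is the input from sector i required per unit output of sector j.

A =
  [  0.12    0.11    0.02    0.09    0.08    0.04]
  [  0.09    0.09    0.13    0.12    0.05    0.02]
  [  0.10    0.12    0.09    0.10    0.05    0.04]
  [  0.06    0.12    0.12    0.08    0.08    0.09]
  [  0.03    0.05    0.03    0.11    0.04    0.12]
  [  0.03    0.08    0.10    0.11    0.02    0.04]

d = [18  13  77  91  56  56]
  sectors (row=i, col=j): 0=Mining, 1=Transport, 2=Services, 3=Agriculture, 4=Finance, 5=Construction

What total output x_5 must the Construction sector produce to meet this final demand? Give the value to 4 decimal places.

97.2959

Form M = I − A:
  [  0.88   -0.11   -0.02   -0.09   -0.08   -0.04]
  [ -0.09    0.91   -0.13   -0.12   -0.05   -0.02]
  [ -0.10   -0.12    0.91   -0.10   -0.05   -0.04]
  [ -0.06   -0.12   -0.12    0.92   -0.08   -0.09]
  [ -0.03   -0.05   -0.03   -0.11    0.96   -0.12]
  [ -0.03   -0.08   -0.10   -0.11   -0.02    0.96]
Leontief inverse L = M⁻¹:
  [  1.1862    0.1940    0.0914    0.1777    0.1304    0.0902]
  [  0.1667    1.1881    0.2135    0.2161    0.1064    0.0742]
  [  0.1755    0.2157    1.1731    0.1964    0.1052    0.0923]
  [  0.1372    0.2213    0.2117    1.1861    0.1359    0.1473]
  [  0.0778    0.1195    0.0960    0.1818    1.0779    0.1615]
  [  0.0866    0.1554    0.1691    0.1837    0.0619    1.0805]
Total output x = L · d:
  x_0 = 1.1862·18 + 0.1940·13 + 0.0914·77 + 0.1777·91 + 0.1304·56 + 0.0902·56 = 59.4360
  x_1 = 0.1667·18 + 1.1881·13 + 0.2135·77 + 0.2161·91 + 0.1064·56 + 0.0742·56 = 64.6630
  x_2 = 0.1755·18 + 0.2157·13 + 1.1731·77 + 0.1964·91 + 0.1052·56 + 0.0923·56 = 125.2252
  x_3 = 0.1372·18 + 0.2213·13 + 0.2117·77 + 1.1861·91 + 0.1359·56 + 0.1473·56 = 145.4493
  x_4 = 0.0778·18 + 0.1195·13 + 0.0960·77 + 0.1818·91 + 1.0779·56 + 0.1615·56 = 96.2999
  x_5 = 0.0866·18 + 0.1554·13 + 0.1691·77 + 0.1837·91 + 0.0619·56 + 1.0805·56 = 97.2959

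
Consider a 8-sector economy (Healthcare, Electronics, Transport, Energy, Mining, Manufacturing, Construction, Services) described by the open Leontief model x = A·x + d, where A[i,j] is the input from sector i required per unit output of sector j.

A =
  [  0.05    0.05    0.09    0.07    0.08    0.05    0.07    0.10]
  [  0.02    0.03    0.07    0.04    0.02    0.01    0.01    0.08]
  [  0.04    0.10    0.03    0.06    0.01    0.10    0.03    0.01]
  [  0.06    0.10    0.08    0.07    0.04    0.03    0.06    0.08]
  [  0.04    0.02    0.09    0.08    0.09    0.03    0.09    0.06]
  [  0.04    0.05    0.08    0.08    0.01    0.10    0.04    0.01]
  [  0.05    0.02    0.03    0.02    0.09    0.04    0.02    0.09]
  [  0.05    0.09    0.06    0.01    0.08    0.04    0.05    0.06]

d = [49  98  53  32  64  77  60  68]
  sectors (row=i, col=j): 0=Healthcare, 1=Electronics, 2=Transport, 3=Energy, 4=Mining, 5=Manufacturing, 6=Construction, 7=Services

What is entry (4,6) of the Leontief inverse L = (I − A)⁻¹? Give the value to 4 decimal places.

Form M = I − A:
  [  0.95   -0.05   -0.09   -0.07   -0.08   -0.05   -0.07   -0.10]
  [ -0.02    0.97   -0.07   -0.04   -0.02   -0.01   -0.01   -0.08]
  [ -0.04   -0.10    0.97   -0.06   -0.01   -0.10   -0.03   -0.01]
  [ -0.06   -0.10   -0.08    0.93   -0.04   -0.03   -0.06   -0.08]
  [ -0.04   -0.02   -0.09   -0.08    0.91   -0.03   -0.09   -0.06]
  [ -0.04   -0.05   -0.08   -0.08   -0.01    0.90   -0.04   -0.01]
  [ -0.05   -0.02   -0.03   -0.02   -0.09   -0.04    0.98   -0.09]
  [ -0.05   -0.09   -0.06   -0.01   -0.08   -0.04   -0.05    0.94]
Leontief inverse L = M⁻¹:
  [  1.0932    0.1095    0.1531    0.1210    0.1319    0.0996    0.1155    0.1581]
  [  0.0413    1.0634    0.1004    0.0640    0.0439    0.0351    0.0317    0.1076]
  [  0.0668    0.1373    1.0741    0.0966    0.0361    0.1336    0.0562    0.0475]
  [  0.0985    0.1544    0.1376    1.1154    0.0851    0.0729    0.0988    0.1357]
  [  0.0797    0.0728    0.1460    0.1269    1.1385    0.0745    0.1320    0.1131]
  [  0.0708    0.0947    0.1262    0.1210    0.0387    1.1407    0.0699    0.0485]
  [  0.0784    0.0573    0.0742    0.0543    0.1276    0.0718    1.0534    0.1284]
  [  0.0814    0.1313    0.1095    0.0494    0.1198    0.0767    0.0841    1.1055]
Total output x = L · d:
  x_0 = 1.0932·49 + 0.1095·98 + 0.1531·53 + 0.1210·32 + 0.1319·64 + 0.0996·77 + 0.1155·60 + 0.1581·68 = 110.0733
  x_1 = 0.0413·49 + 1.0634·98 + 0.1004·53 + 0.0640·32 + 0.0439·64 + 0.0351·77 + 0.0317·60 + 0.1076·68 = 128.3368
  x_2 = 0.0668·49 + 0.1373·98 + 1.0741·53 + 0.0966·32 + 0.0361·64 + 0.1336·77 + 0.0562·60 + 0.0475·68 = 95.9501
  x_3 = 0.0985·49 + 0.1544·98 + 0.1376·53 + 1.1154·32 + 0.0851·64 + 0.0729·77 + 0.0988·60 + 0.1357·68 = 89.1585
  x_4 = 0.0797·49 + 0.0728·98 + 0.1460·53 + 0.1269·32 + 1.1385·64 + 0.0745·77 + 0.1320·60 + 0.1131·68 = 117.0559
  x_5 = 0.0708·49 + 0.0947·98 + 0.1262·53 + 0.1210·32 + 0.0387·64 + 1.1407·77 + 0.0699·60 + 0.0485·68 = 121.1215
  x_6 = 0.0784·49 + 0.0573·98 + 0.0742·53 + 0.0543·32 + 0.1276·64 + 0.0718·77 + 1.0534·60 + 0.1284·68 = 100.7498
  x_7 = 0.0814·49 + 0.1313·98 + 0.1095·53 + 0.0494·32 + 0.1198·64 + 0.0767·77 + 0.0841·60 + 1.1055·68 = 118.0313

L[4,6] = 0.1320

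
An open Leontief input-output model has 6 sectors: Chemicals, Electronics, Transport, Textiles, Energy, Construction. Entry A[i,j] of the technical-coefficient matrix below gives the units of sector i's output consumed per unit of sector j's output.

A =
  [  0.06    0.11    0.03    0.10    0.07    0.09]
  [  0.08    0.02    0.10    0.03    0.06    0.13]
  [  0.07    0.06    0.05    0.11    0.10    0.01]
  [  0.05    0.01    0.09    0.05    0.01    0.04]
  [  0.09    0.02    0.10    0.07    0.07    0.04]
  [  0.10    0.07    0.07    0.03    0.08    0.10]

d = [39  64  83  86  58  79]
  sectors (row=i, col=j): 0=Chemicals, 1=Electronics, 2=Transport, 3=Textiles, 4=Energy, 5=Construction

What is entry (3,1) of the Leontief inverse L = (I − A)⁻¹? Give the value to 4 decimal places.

Form M = I − A:
  [  0.94   -0.11   -0.03   -0.10   -0.07   -0.09]
  [ -0.08    0.98   -0.10   -0.03   -0.06   -0.13]
  [ -0.07   -0.06    0.95   -0.11   -0.10   -0.01]
  [ -0.05   -0.01   -0.09    0.95   -0.01   -0.04]
  [ -0.09   -0.02   -0.10   -0.07    0.93   -0.04]
  [ -0.10   -0.07   -0.07   -0.03   -0.08    0.90]
Leontief inverse L = M⁻¹:
  [  1.1171    0.1450    0.0873    0.1455    0.1169    0.1453]
  [  0.1348    1.0603    0.1480    0.0785    0.1105    0.1767]
  [  0.1160    0.0882    1.0984    0.1539    0.1384    0.0495]
  [  0.0793    0.0324    0.1169    1.0803    0.0377    0.0636]
  [  0.1363    0.0535    0.1438    0.1171    1.1124    0.0776]
  [  0.1584    0.1113    0.1233    0.0807    0.1325    1.1539]
Total output x = L · d:
  x_0 = 1.1171·39 + 0.1450·64 + 0.0873·83 + 0.1455·86 + 0.1169·58 + 0.1453·79 = 90.8588
  x_1 = 0.1348·39 + 1.0603·64 + 0.1480·83 + 0.0785·86 + 0.1105·58 + 0.1767·79 = 112.5150
  x_2 = 0.1160·39 + 0.0882·64 + 1.0984·83 + 0.1539·86 + 0.1384·58 + 0.0495·79 = 126.5190
  x_3 = 0.0793·39 + 0.0324·64 + 0.1169·83 + 1.0803·86 + 0.0377·58 + 0.0636·79 = 114.9908
  x_4 = 0.1363·39 + 0.0535·64 + 0.1438·83 + 0.1171·86 + 1.1124·58 + 0.0776·79 = 101.3992
  x_5 = 0.1584·39 + 0.1113·64 + 0.1233·83 + 0.0807·86 + 0.1325·58 + 1.1539·79 = 129.3110

L[3,1] = 0.0324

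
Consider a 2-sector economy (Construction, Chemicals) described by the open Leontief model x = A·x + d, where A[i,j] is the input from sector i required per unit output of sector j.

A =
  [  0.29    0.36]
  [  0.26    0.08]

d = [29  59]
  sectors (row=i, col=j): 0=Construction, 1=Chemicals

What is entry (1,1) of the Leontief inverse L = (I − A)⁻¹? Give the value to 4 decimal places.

L[1,1] = 1.2688

Form M = I − A:
  [  0.71   -0.36]
  [ -0.26    0.92]
Leontief inverse L = M⁻¹:
  [  1.6440    0.6433]
  [  0.4646    1.2688]
Total output x = L · d:
  x_0 = 1.6440·29 + 0.6433·59 = 85.6326
  x_1 = 0.4646·29 + 1.2688·59 = 88.3310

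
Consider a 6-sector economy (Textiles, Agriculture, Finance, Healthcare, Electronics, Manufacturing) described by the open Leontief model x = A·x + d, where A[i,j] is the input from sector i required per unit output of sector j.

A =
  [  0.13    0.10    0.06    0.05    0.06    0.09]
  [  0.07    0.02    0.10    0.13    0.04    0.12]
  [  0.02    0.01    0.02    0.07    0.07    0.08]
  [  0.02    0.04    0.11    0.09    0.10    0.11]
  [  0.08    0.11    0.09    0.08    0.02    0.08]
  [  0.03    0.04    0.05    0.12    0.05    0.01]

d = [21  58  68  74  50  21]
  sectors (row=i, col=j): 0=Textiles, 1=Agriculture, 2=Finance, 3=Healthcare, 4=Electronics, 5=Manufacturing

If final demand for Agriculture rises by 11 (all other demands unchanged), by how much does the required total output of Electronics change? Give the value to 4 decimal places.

1.6023

Form M = I − A:
  [  0.87   -0.10   -0.06   -0.05   -0.06   -0.09]
  [ -0.07    0.98   -0.10   -0.13   -0.04   -0.12]
  [ -0.02   -0.01    0.98   -0.07   -0.07   -0.08]
  [ -0.02   -0.04   -0.11    0.91   -0.10   -0.11]
  [ -0.08   -0.11   -0.09   -0.08    0.98   -0.08]
  [ -0.03   -0.04   -0.05   -0.12   -0.05    0.99]
Leontief inverse L = M⁻¹:
  [  1.1821    0.1454    0.1192    0.1251    0.1076    0.1573]
  [  0.1079    1.0587    0.1547    0.2008    0.0906    0.1803]
  [  0.0424    0.0351    1.0538    0.1119    0.0965    0.1135]
  [  0.0559    0.0779    0.1636    1.1607    0.1453    0.1685]
  [  0.1216    0.1457    0.1446    0.1513    1.0669    0.1434]
  [  0.0552    0.0658    0.0902    0.1659    0.0833    1.0555]
Total output x = L · d:
  x_0 = 1.1821·21 + 0.1454·58 + 0.1192·68 + 0.1251·74 + 0.1076·50 + 0.1573·21 = 59.3032
  x_1 = 0.1079·21 + 1.0587·58 + 0.1547·68 + 0.2008·74 + 0.0906·50 + 0.1803·21 = 97.3634
  x_2 = 0.0424·21 + 0.0351·58 + 1.0538·68 + 0.1119·74 + 0.0965·50 + 0.1135·21 = 90.0712
  x_3 = 0.0559·21 + 0.0779·58 + 0.1636·68 + 1.1607·74 + 0.1453·50 + 0.1685·21 = 113.5118
  x_4 = 0.1216·21 + 0.1457·58 + 0.1446·68 + 0.1513·74 + 1.0669·50 + 0.1434·21 = 88.3865
  x_5 = 0.0552·21 + 0.0658·58 + 0.0902·68 + 0.1659·74 + 0.0833·50 + 1.0555·21 = 49.7151
Δx_4 = L[4,1] · Δd_1 = 0.1457 · 11 = 1.6023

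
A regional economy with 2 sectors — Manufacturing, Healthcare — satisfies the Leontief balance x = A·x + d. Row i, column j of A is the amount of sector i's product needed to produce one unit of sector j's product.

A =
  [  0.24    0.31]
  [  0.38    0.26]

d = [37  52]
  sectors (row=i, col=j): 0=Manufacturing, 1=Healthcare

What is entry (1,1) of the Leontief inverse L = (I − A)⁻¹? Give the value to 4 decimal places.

Form M = I − A:
  [  0.76   -0.31]
  [ -0.38    0.74]
Leontief inverse L = M⁻¹:
  [  1.6644    0.6973]
  [  0.8547    1.7094]
Total output x = L · d:
  x_0 = 1.6644·37 + 0.6973·52 = 97.8408
  x_1 = 0.8547·37 + 1.7094·52 = 120.5128

L[1,1] = 1.7094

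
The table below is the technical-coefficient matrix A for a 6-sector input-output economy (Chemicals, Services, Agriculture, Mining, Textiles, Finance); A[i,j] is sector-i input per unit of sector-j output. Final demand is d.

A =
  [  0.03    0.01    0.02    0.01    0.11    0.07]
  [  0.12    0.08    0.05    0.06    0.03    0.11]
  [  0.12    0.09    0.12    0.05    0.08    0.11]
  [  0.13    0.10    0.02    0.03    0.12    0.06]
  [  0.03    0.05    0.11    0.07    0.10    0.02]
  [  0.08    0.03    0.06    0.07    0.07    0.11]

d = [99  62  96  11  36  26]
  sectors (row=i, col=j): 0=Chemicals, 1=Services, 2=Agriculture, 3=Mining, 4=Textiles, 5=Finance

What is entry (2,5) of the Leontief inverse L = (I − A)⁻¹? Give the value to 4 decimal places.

Form M = I − A:
  [  0.97   -0.01   -0.02   -0.01   -0.11   -0.07]
  [ -0.12    0.92   -0.05   -0.06   -0.03   -0.11]
  [ -0.12   -0.09    0.88   -0.05   -0.08   -0.11]
  [ -0.13   -0.10   -0.02    0.97   -0.12   -0.06]
  [ -0.03   -0.05   -0.11   -0.07    0.90   -0.02]
  [ -0.08   -0.03   -0.06   -0.07   -0.07    0.89]
Leontief inverse L = M⁻¹:
  [  1.0584    0.0314    0.0517    0.0333    0.1472    0.0991]
  [  0.1799    1.1191    0.0933    0.0951    0.0937    0.1725]
  [  0.1980    0.1436    1.1844    0.0974    0.1620    0.1899]
  [  0.1836    0.1383    0.0672    1.0665    0.1842    0.1159]
  [  0.0868    0.0930    0.1592    0.1036    1.1583    0.0710]
  [  0.1358    0.0684    0.1055    0.1048    0.1329    1.1658]
Total output x = L · d:
  x_0 = 1.0584·99 + 0.0314·62 + 0.0517·96 + 0.0333·11 + 0.1472·36 + 0.0991·26 = 119.9362
  x_1 = 0.1799·99 + 1.1191·62 + 0.0933·96 + 0.0951·11 + 0.0937·36 + 0.1725·26 = 105.0504
  x_2 = 0.1980·99 + 0.1436·62 + 1.1844·96 + 0.0974·11 + 0.1620·36 + 0.1899·26 = 154.0556
  x_3 = 0.1836·99 + 0.1383·62 + 0.0672·96 + 1.0665·11 + 0.1842·36 + 0.1159·26 = 54.5786
  x_4 = 0.0868·99 + 0.0930·62 + 0.1592·96 + 0.1036·11 + 1.1583·36 + 0.0710·26 = 74.3316
  x_5 = 0.1358·99 + 0.0684·62 + 0.1055·96 + 0.1048·11 + 0.1329·36 + 1.1658·26 = 64.0601

L[2,5] = 0.1899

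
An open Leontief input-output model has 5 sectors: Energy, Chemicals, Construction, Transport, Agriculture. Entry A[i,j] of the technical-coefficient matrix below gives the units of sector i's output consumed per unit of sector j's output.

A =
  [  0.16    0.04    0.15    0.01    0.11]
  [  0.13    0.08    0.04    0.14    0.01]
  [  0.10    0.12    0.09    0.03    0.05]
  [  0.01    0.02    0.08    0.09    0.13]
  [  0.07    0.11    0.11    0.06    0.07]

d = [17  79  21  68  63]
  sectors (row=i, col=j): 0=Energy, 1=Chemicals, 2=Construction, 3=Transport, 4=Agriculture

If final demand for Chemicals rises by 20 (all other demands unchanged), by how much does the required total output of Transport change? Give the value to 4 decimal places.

Form M = I − A:
  [  0.84   -0.04   -0.15   -0.01   -0.11]
  [ -0.13    0.92   -0.04   -0.14   -0.01]
  [ -0.10   -0.12    0.91   -0.03   -0.05]
  [ -0.01   -0.02   -0.08    0.91   -0.13]
  [ -0.07   -0.11   -0.11   -0.06    0.93]
Leontief inverse L = M⁻¹:
  [  1.2495    0.1062    0.2353    0.0489    0.1684]
  [  0.1937    1.1210    0.1052    0.1824    0.0661]
  [  0.1723    0.1707    1.1526    0.0724    0.0943]
  [  0.0533    0.0644    0.1312    1.1250    0.1713]
  [  0.1408    0.1649    0.1749    0.1064    1.1180]
Total output x = L · d:
  x_0 = 1.2495·17 + 0.1062·79 + 0.2353·21 + 0.0489·68 + 0.1684·63 = 48.5137
  x_1 = 0.1937·17 + 1.1210·79 + 0.1052·21 + 0.1824·68 + 0.0661·63 = 110.6294
  x_2 = 0.1723·17 + 0.1707·79 + 1.1526·21 + 0.0724·68 + 0.0943·63 = 51.4794
  x_3 = 0.0533·17 + 0.0644·79 + 0.1312·21 + 1.1250·68 + 0.1713·63 = 96.0389
  x_4 = 0.1408·17 + 0.1649·79 + 0.1749·21 + 0.1064·68 + 1.1180·63 = 96.7637
Δx_3 = L[3,1] · Δd_1 = 0.0644 · 20 = 1.2874

1.2874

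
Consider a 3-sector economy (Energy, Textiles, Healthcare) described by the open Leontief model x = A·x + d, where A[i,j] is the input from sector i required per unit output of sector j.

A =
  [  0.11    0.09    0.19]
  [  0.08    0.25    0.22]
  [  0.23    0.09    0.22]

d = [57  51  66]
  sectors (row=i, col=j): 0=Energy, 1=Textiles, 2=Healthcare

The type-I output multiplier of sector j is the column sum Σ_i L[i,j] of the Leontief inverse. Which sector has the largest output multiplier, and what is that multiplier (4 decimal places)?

Healthcare (2.2533)

Form M = I − A:
  [  0.89   -0.09   -0.19]
  [ -0.08    0.75   -0.22]
  [ -0.23   -0.09    0.78]
Leontief inverse L = M⁻¹:
  [  1.2321    0.1903    0.3538]
  [  0.2463    1.4181    0.4600]
  [  0.3917    0.2197    1.4395]
Total output x = L · d:
  x_0 = 1.2321·57 + 0.1903·51 + 0.3538·66 = 103.2896
  x_1 = 0.2463·57 + 1.4181·51 + 0.4600·66 = 116.7228
  x_2 = 0.3917·57 + 0.2197·51 + 1.4395·66 = 128.5406
Output multipliers (column sums of L):
  Energy: 1.8702
  Textiles: 1.8282
  Healthcare: 2.2533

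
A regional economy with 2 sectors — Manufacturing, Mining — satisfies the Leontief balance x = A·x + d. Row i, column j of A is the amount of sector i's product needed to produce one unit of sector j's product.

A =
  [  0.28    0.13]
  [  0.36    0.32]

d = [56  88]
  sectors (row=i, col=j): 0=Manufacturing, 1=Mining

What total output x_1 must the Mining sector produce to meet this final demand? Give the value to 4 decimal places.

188.6179

Form M = I − A:
  [  0.72   -0.13]
  [ -0.36    0.68]
Leontief inverse L = M⁻¹:
  [  1.5357    0.2936]
  [  0.8130    1.6260]
Total output x = L · d:
  x_0 = 1.5357·56 + 0.2936·88 = 111.8338
  x_1 = 0.8130·56 + 1.6260·88 = 188.6179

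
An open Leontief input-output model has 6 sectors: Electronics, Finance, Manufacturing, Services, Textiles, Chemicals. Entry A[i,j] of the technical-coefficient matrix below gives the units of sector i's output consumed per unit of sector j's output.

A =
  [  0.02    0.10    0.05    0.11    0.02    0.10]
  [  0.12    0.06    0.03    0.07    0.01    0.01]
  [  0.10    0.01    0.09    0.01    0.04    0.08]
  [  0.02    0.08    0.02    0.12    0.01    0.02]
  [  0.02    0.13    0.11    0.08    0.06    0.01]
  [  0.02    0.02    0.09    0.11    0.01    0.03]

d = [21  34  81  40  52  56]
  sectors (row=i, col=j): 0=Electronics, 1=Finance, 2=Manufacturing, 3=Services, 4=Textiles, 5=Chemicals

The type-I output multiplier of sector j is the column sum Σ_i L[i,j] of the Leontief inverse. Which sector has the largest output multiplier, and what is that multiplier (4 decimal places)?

Form M = I − A:
  [  0.98   -0.10   -0.05   -0.11   -0.02   -0.10]
  [ -0.12    0.94   -0.03   -0.07   -0.01   -0.01]
  [ -0.10   -0.01    0.91   -0.01   -0.04   -0.08]
  [ -0.02   -0.08   -0.02    0.88   -0.01   -0.02]
  [ -0.02   -0.13   -0.11   -0.08    0.94   -0.01]
  [ -0.02   -0.02   -0.09   -0.11   -0.01    0.97]
Leontief inverse L = M⁻¹:
  [  1.0513    0.1331    0.0812    0.1607    0.0302    0.1201]
  [  0.1423    1.0922    0.0517    0.1110    0.0184    0.0327]
  [  0.1238    0.0389    1.1251    0.0496    0.0526    0.1075]
  [  0.0413    0.1061    0.0363    1.1559    0.0162    0.0323]
  [  0.0605    0.1679    0.1448    0.1245    1.0747    0.0336]
  [  0.0414    0.0426    0.1127    0.1426    0.0188    1.0481]
Total output x = L · d:
  x_0 = 1.0513·21 + 0.1331·34 + 0.0812·81 + 0.1607·40 + 0.0302·52 + 0.1201·56 = 47.9067
  x_1 = 0.1423·21 + 1.0922·34 + 0.0517·81 + 0.1110·40 + 0.0184·52 + 0.0327·56 = 51.5391
  x_2 = 0.1238·21 + 0.0389·34 + 1.1251·81 + 0.0496·40 + 0.0526·52 + 0.1075·56 = 105.7947
  x_3 = 0.0413·21 + 0.1061·34 + 0.0363·81 + 1.1559·40 + 0.0162·52 + 0.0323·56 = 56.3047
  x_4 = 0.0605·21 + 0.1679·34 + 0.1448·81 + 0.1245·40 + 1.0747·52 + 0.0336·56 = 81.4556
  x_5 = 0.0414·21 + 0.0426·34 + 0.1127·81 + 0.1426·40 + 0.0188·52 + 1.0481·56 = 76.8232
Output multipliers (column sums of L):
  Electronics: 1.4607
  Finance: 1.5809
  Manufacturing: 1.5519
  Services: 1.7442
  Textiles: 1.2109
  Chemicals: 1.3743

Services (1.7442)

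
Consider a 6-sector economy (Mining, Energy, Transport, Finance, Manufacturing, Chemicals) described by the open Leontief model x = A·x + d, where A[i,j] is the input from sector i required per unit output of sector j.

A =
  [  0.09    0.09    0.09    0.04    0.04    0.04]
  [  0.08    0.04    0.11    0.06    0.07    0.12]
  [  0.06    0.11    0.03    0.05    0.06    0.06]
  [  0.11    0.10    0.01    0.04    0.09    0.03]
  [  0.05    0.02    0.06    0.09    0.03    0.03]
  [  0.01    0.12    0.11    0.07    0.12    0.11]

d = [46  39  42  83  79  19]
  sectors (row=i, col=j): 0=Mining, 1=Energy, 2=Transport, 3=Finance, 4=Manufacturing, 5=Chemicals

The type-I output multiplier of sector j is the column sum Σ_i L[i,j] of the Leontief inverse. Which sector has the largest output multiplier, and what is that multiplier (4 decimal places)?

Form M = I − A:
  [  0.91   -0.09   -0.09   -0.04   -0.04   -0.04]
  [ -0.08    0.96   -0.11   -0.06   -0.07   -0.12]
  [ -0.06   -0.11    0.97   -0.05   -0.06   -0.06]
  [ -0.11   -0.10   -0.01    0.96   -0.09   -0.03]
  [ -0.05   -0.02   -0.06   -0.09    0.97   -0.03]
  [ -0.01   -0.12   -0.11   -0.07   -0.12    0.89]
Leontief inverse L = M⁻¹:
  [  1.1353    0.1425    0.1371    0.0774    0.0833    0.0849]
  [  0.1304    1.1087    0.1666    0.1081    0.1273    0.1745]
  [  0.1023    0.1574    1.0775    0.0876    0.1033    0.1049]
  [  0.1547    0.1450    0.0580    1.0775    0.1292    0.0711]
  [  0.0839    0.0593    0.0879    0.1155    1.0619    0.0574]
  [  0.0665    0.1899    0.1736    0.1266    0.1842    1.1744]
Total output x = L · d:
  x_0 = 1.1353·46 + 0.1425·39 + 0.1371·42 + 0.0774·83 + 0.0833·79 + 0.0849·19 = 78.1531
  x_1 = 0.1304·46 + 1.1087·39 + 0.1666·42 + 0.1081·83 + 0.1273·79 + 0.1745·19 = 78.5801
  x_2 = 0.1023·46 + 0.1574·39 + 1.0775·42 + 0.0876·83 + 0.1033·79 + 0.1049·19 = 73.5220
  x_3 = 0.1547·46 + 0.1450·39 + 0.0580·42 + 1.0775·83 + 0.1292·79 + 0.0711·19 = 116.1907
  x_4 = 0.0839·46 + 0.0593·39 + 0.0879·42 + 0.1155·83 + 1.0619·79 + 0.0574·19 = 104.4346
  x_5 = 0.0665·46 + 0.1899·39 + 0.1736·42 + 0.1266·83 + 0.1842·79 + 1.1744·19 = 65.1282
Output multipliers (column sums of L):
  Mining: 1.6732
  Energy: 1.8029
  Transport: 1.7006
  Finance: 1.5926
  Manufacturing: 1.6892
  Chemicals: 1.6671

Energy (1.8029)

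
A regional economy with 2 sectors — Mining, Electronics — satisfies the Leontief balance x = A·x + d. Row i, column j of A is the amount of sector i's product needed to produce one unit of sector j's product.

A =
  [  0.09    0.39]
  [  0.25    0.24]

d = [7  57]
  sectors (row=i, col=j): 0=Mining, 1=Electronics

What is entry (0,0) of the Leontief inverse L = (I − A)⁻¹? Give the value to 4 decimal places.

Form M = I − A:
  [  0.91   -0.39]
  [ -0.25    0.76]
Leontief inverse L = M⁻¹:
  [  1.2792    0.6565]
  [  0.4208    1.5317]
Total output x = L · d:
  x_0 = 1.2792·7 + 0.6565·57 = 46.3727
  x_1 = 0.4208·7 + 1.5317·57 = 90.2542

L[0,0] = 1.2792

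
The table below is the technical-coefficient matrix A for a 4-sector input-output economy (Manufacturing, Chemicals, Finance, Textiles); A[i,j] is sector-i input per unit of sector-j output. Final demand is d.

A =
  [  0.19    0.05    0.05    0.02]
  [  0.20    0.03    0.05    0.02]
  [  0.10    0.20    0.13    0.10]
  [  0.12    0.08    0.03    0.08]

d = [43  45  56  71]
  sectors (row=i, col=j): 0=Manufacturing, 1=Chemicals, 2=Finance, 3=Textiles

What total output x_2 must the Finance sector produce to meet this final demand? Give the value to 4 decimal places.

Form M = I − A:
  [  0.81   -0.05   -0.05   -0.02]
  [ -0.20    0.97   -0.05   -0.02]
  [ -0.10   -0.20    0.87   -0.10]
  [ -0.12   -0.08   -0.03    0.92]
Leontief inverse L = M⁻¹:
  [  1.2710    0.0850    0.0792    0.0381]
  [  0.2781    1.0646    0.0785    0.0377]
  [  0.2327    0.2674    1.1830    0.1395]
  [  0.1976    0.1124    0.0557    1.0998]
Total output x = L · d:
  x_0 = 1.2710·43 + 0.0850·45 + 0.0792·56 + 0.0381·71 = 65.6190
  x_1 = 0.2781·43 + 1.0646·45 + 0.0785·56 + 0.0377·71 = 66.9365
  x_2 = 0.2327·43 + 0.2674·45 + 1.1830·56 + 0.1395·71 = 98.1893
  x_3 = 0.1976·43 + 0.1124·45 + 0.0557·56 + 1.0998·71 = 94.7553

98.1893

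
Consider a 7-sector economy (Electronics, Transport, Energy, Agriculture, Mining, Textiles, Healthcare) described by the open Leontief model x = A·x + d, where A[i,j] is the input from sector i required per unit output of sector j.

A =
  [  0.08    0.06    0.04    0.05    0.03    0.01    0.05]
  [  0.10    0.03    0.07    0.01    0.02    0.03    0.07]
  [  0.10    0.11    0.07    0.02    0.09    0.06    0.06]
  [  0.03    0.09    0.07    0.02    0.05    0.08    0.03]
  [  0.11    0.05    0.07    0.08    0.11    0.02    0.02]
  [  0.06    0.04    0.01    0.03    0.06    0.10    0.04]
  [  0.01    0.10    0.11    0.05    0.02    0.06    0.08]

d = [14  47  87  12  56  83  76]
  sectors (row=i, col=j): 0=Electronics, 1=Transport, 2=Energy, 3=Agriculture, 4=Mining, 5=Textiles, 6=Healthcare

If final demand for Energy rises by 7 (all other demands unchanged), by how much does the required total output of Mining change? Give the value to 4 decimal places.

Form M = I − A:
  [  0.92   -0.06   -0.04   -0.05   -0.03   -0.01   -0.05]
  [ -0.10    0.97   -0.07   -0.01   -0.02   -0.03   -0.07]
  [ -0.10   -0.11    0.93   -0.02   -0.09   -0.06   -0.06]
  [ -0.03   -0.09   -0.07    0.98   -0.05   -0.08   -0.03]
  [ -0.11   -0.05   -0.07   -0.08    0.89   -0.02   -0.02]
  [ -0.06   -0.04   -0.01   -0.03   -0.06    0.90   -0.04]
  [ -0.01   -0.10   -0.11   -0.05   -0.02   -0.06    0.92]
Leontief inverse L = M⁻¹:
  [  1.1173    0.0962    0.0742    0.0690    0.0552    0.0331    0.0778]
  [  0.1389    1.0692    0.1047    0.0307    0.0470    0.0546    0.1001]
  [  0.1650    0.1639    1.1220    0.0522    0.1345    0.0966    0.1034]
  [  0.0774    0.1286    0.1061    1.0412    0.0836    0.1107    0.0615]
  [  0.1694    0.1014    0.1173    0.1107    1.1544    0.0523    0.0556]
  [  0.0991    0.0735    0.0404    0.0519    0.0896    1.1284    0.0663]
  [  0.0613    0.1509    0.1573    0.0727    0.0573    0.0986    1.1199]
Total output x = L · d:
  x_0 = 1.1173·14 + 0.0962·47 + 0.0742·87 + 0.0690·12 + 0.0552·56 + 0.0331·83 + 0.0778·76 = 39.1932
  x_1 = 0.1389·14 + 1.0692·47 + 0.1047·87 + 0.0307·12 + 0.0470·56 + 0.0546·83 + 0.1001·76 = 76.4526
  x_2 = 0.1650·14 + 0.1639·47 + 1.1220·87 + 0.0522·12 + 0.1345·56 + 0.0966·83 + 0.1034·76 = 131.6653
  x_3 = 0.0774·14 + 0.1286·47 + 0.1061·87 + 1.0412·12 + 0.0836·56 + 0.1107·83 + 0.0615·76 = 47.4009
  x_4 = 0.1694·14 + 0.1014·47 + 0.1173·87 + 0.1107·12 + 1.1544·56 + 0.0523·83 + 0.0556·76 = 91.8838
  x_5 = 0.0991·14 + 0.0735·47 + 0.0404·87 + 0.0519·12 + 0.0896·56 + 1.1284·83 + 0.0663·76 = 112.6909
  x_6 = 0.0613·14 + 0.1509·47 + 0.1573·87 + 0.0727·12 + 0.0573·56 + 0.0986·83 + 1.1199·76 = 119.0104
Δx_4 = L[4,2] · Δd_2 = 0.1173 · 7 = 0.8210

0.8210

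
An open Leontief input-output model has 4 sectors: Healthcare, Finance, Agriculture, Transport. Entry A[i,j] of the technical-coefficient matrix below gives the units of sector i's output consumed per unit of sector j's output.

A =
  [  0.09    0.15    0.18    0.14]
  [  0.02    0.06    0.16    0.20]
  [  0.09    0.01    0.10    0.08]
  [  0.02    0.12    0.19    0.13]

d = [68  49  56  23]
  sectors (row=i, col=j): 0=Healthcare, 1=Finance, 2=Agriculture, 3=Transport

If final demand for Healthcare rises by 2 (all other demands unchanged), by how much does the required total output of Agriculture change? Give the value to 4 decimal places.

0.2403

Form M = I − A:
  [  0.91   -0.15   -0.18   -0.14]
  [ -0.02    0.94   -0.16   -0.20]
  [ -0.09   -0.01    0.90   -0.08]
  [ -0.02   -0.12   -0.19    0.87]
Leontief inverse L = M⁻¹:
  [  1.1415    0.2193    0.3230    0.2638]
  [  0.0576    1.1129    0.2706    0.2900]
  [  0.1202    0.0493    1.1732    0.1386]
  [  0.0604    0.1693    0.3010    1.2257]
Total output x = L · d:
  x_0 = 1.1415·68 + 0.2193·49 + 0.3230·56 + 0.2638·23 = 112.5155
  x_1 = 0.0576·68 + 1.1129·49 + 0.2706·56 + 0.2900·23 = 80.2726
  x_2 = 0.1202·68 + 0.0493·49 + 1.1732·56 + 0.1386·23 = 79.4725
  x_3 = 0.0604·68 + 0.1693·49 + 0.3010·56 + 1.2257·23 = 57.4515
Δx_2 = L[2,0] · Δd_0 = 0.1202 · 2 = 0.2403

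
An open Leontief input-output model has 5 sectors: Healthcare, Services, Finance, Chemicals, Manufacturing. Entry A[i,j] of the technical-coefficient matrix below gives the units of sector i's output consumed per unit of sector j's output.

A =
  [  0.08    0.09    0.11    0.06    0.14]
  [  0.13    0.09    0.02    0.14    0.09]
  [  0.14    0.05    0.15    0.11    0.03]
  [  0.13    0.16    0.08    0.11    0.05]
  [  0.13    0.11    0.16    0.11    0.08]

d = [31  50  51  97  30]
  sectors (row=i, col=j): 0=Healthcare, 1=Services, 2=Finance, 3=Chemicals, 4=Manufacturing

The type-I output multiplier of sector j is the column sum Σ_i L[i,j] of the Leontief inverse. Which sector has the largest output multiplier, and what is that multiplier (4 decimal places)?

Healthcare (2.2293)

Form M = I − A:
  [  0.92   -0.09   -0.11   -0.06   -0.14]
  [ -0.13    0.91   -0.02   -0.14   -0.09]
  [ -0.14   -0.05    0.85   -0.11   -0.03]
  [ -0.13   -0.16   -0.08    0.89   -0.05]
  [ -0.13   -0.11   -0.16   -0.11    0.92]
Leontief inverse L = M⁻¹:
  [  1.1997    0.1854    0.2158    0.1635    0.2166]
  [  0.2437    1.1919    0.1142    0.2391    0.1704]
  [  0.2549    0.1432    1.2521    0.2074    0.1049]
  [  0.2573    0.2669    0.1805    1.2222    0.1376]
  [  0.2738    0.2255    0.2835    0.2339    1.1726]
Total output x = L · d:
  x_0 = 1.1997·31 + 0.1854·50 + 0.2158·51 + 0.1635·97 + 0.2166·30 = 79.8258
  x_1 = 0.2437·31 + 1.1919·50 + 0.1142·51 + 0.2391·97 + 0.1704·30 = 101.2733
  x_2 = 0.2549·31 + 0.1432·50 + 1.2521·51 + 0.2074·97 + 0.1049·30 = 102.1828
  x_3 = 0.2573·31 + 0.2669·50 + 0.1805·51 + 1.2222·97 + 0.1376·30 = 153.2136
  x_4 = 0.2738·31 + 0.2255·50 + 0.2835·51 + 0.2339·97 + 1.1726·30 = 92.0871
Output multipliers (column sums of L):
  Healthcare: 2.2293
  Services: 2.0129
  Finance: 2.0460
  Chemicals: 2.0661
  Manufacturing: 1.8021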